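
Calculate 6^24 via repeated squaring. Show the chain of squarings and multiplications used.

Computing 6^24 by squaring (build up from 6^1; each line after the first costs one multiplication):

6^1 = 6
6^2 = (6^1)^2 = 6^2 = 36
6^3 = 6 * 6^2 = 6 * 36 = 216
6^6 = (6^3)^2 = 216^2 = 46656
6^12 = (6^6)^2 = 46656^2 = 2176782336
6^24 = (6^12)^2 = 2176782336^2 = 4738381338321616896

Result: 4738381338321616896
Multiplications needed: 5 (5 lines after 6^1)

6^24 = 4738381338321616896. Using exponentiation by squaring, this requires 5 multiplications. The key idea: if the exponent is even, square the half-power; if odd, multiply by the base once.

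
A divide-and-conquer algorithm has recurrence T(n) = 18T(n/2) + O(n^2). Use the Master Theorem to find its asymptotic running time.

Master Theorem for T(n) = 18T(n/2) + O(n^2):

a = 18, b = 2, c = 2
log_b(a) = log_2(18) = 4.1699

Case 1: c = 2 < log_2(18) = 4.1699
T(n) = O(n^(log_2 18))

For T(n) = 18T(n/2) + O(n^2): log_2(18) = 4.1699. This is Case 1 of the Master Theorem (c < log_b(a), work dominated by leaves), giving O(n^(log_2 18)).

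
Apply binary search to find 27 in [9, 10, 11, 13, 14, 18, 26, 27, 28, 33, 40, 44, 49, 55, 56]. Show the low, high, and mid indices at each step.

Binary search for 27 in [9, 10, 11, 13, 14, 18, 26, 27, 28, 33, 40, 44, 49, 55, 56]:

lo=0, hi=14, mid=7, arr[mid]=27 -> Found target at index 7!

Binary search finds 27 at index 7 after 1 comparisons. The search repeatedly halves the search space by comparing with the middle element.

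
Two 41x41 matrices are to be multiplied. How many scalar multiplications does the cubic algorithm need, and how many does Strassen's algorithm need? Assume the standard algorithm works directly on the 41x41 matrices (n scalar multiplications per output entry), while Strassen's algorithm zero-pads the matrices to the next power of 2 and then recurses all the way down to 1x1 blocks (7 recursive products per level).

Matrix multiplication for 41x41 matrices:

Strassen's algorithm requires power-of-2 dimensions. Pad 41x41 to 64x64 (next power of 2).

Standard algorithm: 41^3 = 68921 multiplications
Strassen's algorithm: 7^(log2(64)) = 7^6 = 117649 multiplications
Difference: 68921 - 117649 = -48728 (Strassen uses MORE here due to padding overhead — for small or just-over-power-of-2 n, padding can outweigh the per-level savings)

Standard: 68921 multiplications (41^3). Strassen: 117649 multiplications (7^6, after padding to 64x64). Strassen reduces 8 recursive multiplications to 7 at each level.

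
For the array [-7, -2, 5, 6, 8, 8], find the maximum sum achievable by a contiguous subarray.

Using Kadane's algorithm on [-7, -2, 5, 6, 8, 8]:

Scanning through the array:
Position 1 (value -2): max_ending_here = -2, max_so_far = -2
Position 2 (value 5): max_ending_here = 5, max_so_far = 5
Position 3 (value 6): max_ending_here = 11, max_so_far = 11
Position 4 (value 8): max_ending_here = 19, max_so_far = 19
Position 5 (value 8): max_ending_here = 27, max_so_far = 27

Maximum subarray: [5, 6, 8, 8]
Maximum sum: 27

The maximum subarray is [5, 6, 8, 8] with sum 27. This subarray runs from index 2 to index 5.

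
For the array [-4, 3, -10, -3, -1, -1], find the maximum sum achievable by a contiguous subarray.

Using Kadane's algorithm on [-4, 3, -10, -3, -1, -1]:

Scanning through the array:
Position 1 (value 3): max_ending_here = 3, max_so_far = 3
Position 2 (value -10): max_ending_here = -7, max_so_far = 3
Position 3 (value -3): max_ending_here = -3, max_so_far = 3
Position 4 (value -1): max_ending_here = -1, max_so_far = 3
Position 5 (value -1): max_ending_here = -1, max_so_far = 3

Maximum subarray: [3]
Maximum sum: 3

The maximum subarray is [3] with sum 3. This subarray runs from index 1 to index 1.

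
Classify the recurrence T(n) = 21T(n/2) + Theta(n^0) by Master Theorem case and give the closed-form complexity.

Master Theorem for T(n) = 21T(n/2) + O(n^0):

a = 21, b = 2, c = 0
log_b(a) = log_2(21) = 4.3923

Case 1: c = 0 < log_2(21) = 4.3923
T(n) = O(n^(log_2 21))

For T(n) = 21T(n/2) + O(n^0): log_2(21) = 4.3923. This is Case 1 of the Master Theorem (c < log_b(a), work dominated by leaves), giving O(n^(log_2 21)).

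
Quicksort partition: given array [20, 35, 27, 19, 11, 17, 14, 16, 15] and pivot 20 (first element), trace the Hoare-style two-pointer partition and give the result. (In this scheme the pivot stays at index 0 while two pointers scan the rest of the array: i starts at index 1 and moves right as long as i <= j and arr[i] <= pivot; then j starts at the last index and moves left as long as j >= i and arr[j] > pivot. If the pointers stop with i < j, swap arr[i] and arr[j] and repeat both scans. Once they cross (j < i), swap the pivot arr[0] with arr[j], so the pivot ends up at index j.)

Hoare-style two-pointer partition with pivot = 20:

Initial array: [20, 35, 27, 19, 11, 17, 14, 16, 15]

Pointers start at i = 1, j = 8.
i stops at index 1 (arr[1]=35 > 20), j stops at index 8 (arr[8]=15 <= 20): swap arr[1] and arr[8], array becomes [20, 15, 27, 19, 11, 17, 14, 16, 35]
i stops at index 2 (arr[2]=27 > 20), j stops at index 7 (arr[7]=16 <= 20): swap arr[2] and arr[7], array becomes [20, 15, 16, 19, 11, 17, 14, 27, 35]
i ends at 7, j ends at 6: the pointers have crossed (j < i), so scanning stops.

Swap pivot arr[0] with arr[6] to place pivot at position 6: [14, 15, 16, 19, 11, 17, 20, 27, 35]
Pivot position: 6

After partitioning with pivot 20, the array becomes [14, 15, 16, 19, 11, 17, 20, 27, 35]. The pivot is placed at index 6. All elements to the left of the pivot are <= 20, and all elements to the right are > 20.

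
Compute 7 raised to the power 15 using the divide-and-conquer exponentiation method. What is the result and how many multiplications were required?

Computing 7^15 by squaring (build up from 7^1; each line after the first costs one multiplication):

7^1 = 7
7^2 = (7^1)^2 = 7^2 = 49
7^3 = 7 * 7^2 = 7 * 49 = 343
7^6 = (7^3)^2 = 343^2 = 117649
7^7 = 7 * 7^6 = 7 * 117649 = 823543
7^14 = (7^7)^2 = 823543^2 = 678223072849
7^15 = 7 * 7^14 = 7 * 678223072849 = 4747561509943

Result: 4747561509943
Multiplications needed: 6 (6 lines after 7^1)

7^15 = 4747561509943. Using exponentiation by squaring, this requires 6 multiplications. The key idea: if the exponent is even, square the half-power; if odd, multiply by the base once.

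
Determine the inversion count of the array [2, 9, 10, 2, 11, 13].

Finding inversions in [2, 9, 10, 2, 11, 13]:

(1, 3): arr[1]=9 > arr[3]=2
(2, 3): arr[2]=10 > arr[3]=2

Total inversions: 2

The array has 2 inversion(s): (1,3), (2,3). Each pair (i,j) satisfies i < j and arr[i] > arr[j].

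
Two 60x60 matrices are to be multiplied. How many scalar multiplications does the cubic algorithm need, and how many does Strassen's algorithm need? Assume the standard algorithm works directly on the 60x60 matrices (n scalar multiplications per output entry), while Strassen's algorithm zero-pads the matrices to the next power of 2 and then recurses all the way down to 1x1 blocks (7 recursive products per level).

Matrix multiplication for 60x60 matrices:

Strassen's algorithm requires power-of-2 dimensions. Pad 60x60 to 64x64 (next power of 2).

Standard algorithm: 60^3 = 216000 multiplications
Strassen's algorithm: 7^(log2(64)) = 7^6 = 117649 multiplications
Savings: 216000 - 117649 = 98351 multiplications

Standard: 216000 multiplications (60^3). Strassen: 117649 multiplications (7^6, after padding to 64x64). Strassen reduces 8 recursive multiplications to 7 at each level.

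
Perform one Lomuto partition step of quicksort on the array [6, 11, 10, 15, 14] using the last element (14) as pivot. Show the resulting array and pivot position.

Lomuto partition with pivot = 14:

Initial array: [6, 11, 10, 15, 14]

arr[0]=6 <= 14: swap with position 0, array becomes [6, 11, 10, 15, 14]
arr[1]=11 <= 14: swap with position 1, array becomes [6, 11, 10, 15, 14]
arr[2]=10 <= 14: swap with position 2, array becomes [6, 11, 10, 15, 14]
arr[3]=15 > 14: no swap

Place pivot at position 3: [6, 11, 10, 14, 15]
Pivot position: 3

After partitioning with pivot 14, the array becomes [6, 11, 10, 14, 15]. The pivot is placed at index 3. All elements to the left of the pivot are <= 14, and all elements to the right are > 14.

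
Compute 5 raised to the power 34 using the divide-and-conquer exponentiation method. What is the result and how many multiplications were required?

Computing 5^34 by squaring (build up from 5^1; each line after the first costs one multiplication):

5^1 = 5
5^2 = (5^1)^2 = 5^2 = 25
5^4 = (5^2)^2 = 25^2 = 625
5^8 = (5^4)^2 = 625^2 = 390625
5^16 = (5^8)^2 = 390625^2 = 152587890625
5^17 = 5 * 5^16 = 5 * 152587890625 = 762939453125
5^34 = (5^17)^2 = 762939453125^2 = 582076609134674072265625

Result: 582076609134674072265625
Multiplications needed: 6 (6 lines after 5^1)

5^34 = 582076609134674072265625. Using exponentiation by squaring, this requires 6 multiplications. The key idea: if the exponent is even, square the half-power; if odd, multiply by the base once.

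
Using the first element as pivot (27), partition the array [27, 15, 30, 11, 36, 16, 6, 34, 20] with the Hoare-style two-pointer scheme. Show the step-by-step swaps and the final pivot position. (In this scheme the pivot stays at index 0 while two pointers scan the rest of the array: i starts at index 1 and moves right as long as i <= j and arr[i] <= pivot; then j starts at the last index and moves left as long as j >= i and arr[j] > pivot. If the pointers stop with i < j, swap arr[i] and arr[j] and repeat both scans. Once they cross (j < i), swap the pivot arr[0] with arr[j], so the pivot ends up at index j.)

Hoare-style two-pointer partition with pivot = 27:

Initial array: [27, 15, 30, 11, 36, 16, 6, 34, 20]

Pointers start at i = 1, j = 8.
i stops at index 2 (arr[2]=30 > 27), j stops at index 8 (arr[8]=20 <= 27): swap arr[2] and arr[8], array becomes [27, 15, 20, 11, 36, 16, 6, 34, 30]
i stops at index 4 (arr[4]=36 > 27), j stops at index 6 (arr[6]=6 <= 27): swap arr[4] and arr[6], array becomes [27, 15, 20, 11, 6, 16, 36, 34, 30]
i ends at 6, j ends at 5: the pointers have crossed (j < i), so scanning stops.

Swap pivot arr[0] with arr[5] to place pivot at position 5: [16, 15, 20, 11, 6, 27, 36, 34, 30]
Pivot position: 5

After partitioning with pivot 27, the array becomes [16, 15, 20, 11, 6, 27, 36, 34, 30]. The pivot is placed at index 5. All elements to the left of the pivot are <= 27, and all elements to the right are > 27.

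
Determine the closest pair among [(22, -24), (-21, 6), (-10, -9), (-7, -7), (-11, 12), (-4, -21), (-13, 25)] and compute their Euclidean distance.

Computing all pairwise distances among 7 points:

d((22, -24), (-21, 6)) = 52.4309
d((22, -24), (-10, -9)) = 35.3412
d((22, -24), (-7, -7)) = 33.6155
d((22, -24), (-11, 12)) = 48.8365
d((22, -24), (-4, -21)) = 26.1725
d((22, -24), (-13, 25)) = 60.2163
d((-21, 6), (-10, -9)) = 18.6011
d((-21, 6), (-7, -7)) = 19.105
d((-21, 6), (-11, 12)) = 11.6619
d((-21, 6), (-4, -21)) = 31.9061
d((-21, 6), (-13, 25)) = 20.6155
d((-10, -9), (-7, -7)) = 3.6056 <-- minimum
d((-10, -9), (-11, 12)) = 21.0238
d((-10, -9), (-4, -21)) = 13.4164
d((-10, -9), (-13, 25)) = 34.1321
d((-7, -7), (-11, 12)) = 19.4165
d((-7, -7), (-4, -21)) = 14.3178
d((-7, -7), (-13, 25)) = 32.5576
d((-11, 12), (-4, -21)) = 33.7343
d((-11, 12), (-13, 25)) = 13.1529
d((-4, -21), (-13, 25)) = 46.8722

Closest pair: (-10, -9) and (-7, -7) with distance 3.6056

The closest pair is (-10, -9) and (-7, -7) with Euclidean distance 3.6056. For 7 points, brute-force pairwise comparison is shown above. For large n, the divide-and-conquer algorithm (sort by x, recurse on halves, check the dividing strip) achieves O(n log n).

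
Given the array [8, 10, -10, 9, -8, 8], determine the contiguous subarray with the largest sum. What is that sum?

Using Kadane's algorithm on [8, 10, -10, 9, -8, 8]:

Scanning through the array:
Position 1 (value 10): max_ending_here = 18, max_so_far = 18
Position 2 (value -10): max_ending_here = 8, max_so_far = 18
Position 3 (value 9): max_ending_here = 17, max_so_far = 18
Position 4 (value -8): max_ending_here = 9, max_so_far = 18
Position 5 (value 8): max_ending_here = 17, max_so_far = 18

Maximum subarray: [8, 10]
Maximum sum: 18

The maximum subarray is [8, 10] with sum 18. This subarray runs from index 0 to index 1.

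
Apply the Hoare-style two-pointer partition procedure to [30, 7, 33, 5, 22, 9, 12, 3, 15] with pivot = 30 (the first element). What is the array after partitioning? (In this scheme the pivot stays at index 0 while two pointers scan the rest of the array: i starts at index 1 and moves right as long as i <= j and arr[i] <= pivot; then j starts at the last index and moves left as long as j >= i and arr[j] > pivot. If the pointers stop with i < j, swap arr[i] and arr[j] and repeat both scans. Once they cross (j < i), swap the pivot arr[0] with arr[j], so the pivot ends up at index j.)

Hoare-style two-pointer partition with pivot = 30:

Initial array: [30, 7, 33, 5, 22, 9, 12, 3, 15]

Pointers start at i = 1, j = 8.
i stops at index 2 (arr[2]=33 > 30), j stops at index 8 (arr[8]=15 <= 30): swap arr[2] and arr[8], array becomes [30, 7, 15, 5, 22, 9, 12, 3, 33]
i ends at 8, j ends at 7: the pointers have crossed (j < i), so scanning stops.

Swap pivot arr[0] with arr[7] to place pivot at position 7: [3, 7, 15, 5, 22, 9, 12, 30, 33]
Pivot position: 7

After partitioning with pivot 30, the array becomes [3, 7, 15, 5, 22, 9, 12, 30, 33]. The pivot is placed at index 7. All elements to the left of the pivot are <= 30, and all elements to the right are > 30.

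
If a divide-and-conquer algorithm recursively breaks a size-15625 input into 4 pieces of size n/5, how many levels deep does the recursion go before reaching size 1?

For divide and conquer with division factor 5:

Problem sizes at each level:
Level 0: 15625
Level 1: 3125
Level 2: 625
Level 3: 125
Level 4: 25
Level 5: 5
Level 6: 1

The root is level 0 and the size-1 base case is level 6 (the tree spans levels 0 through 6, i.e. 7 levels counting the root), so the depth is the number of divisions: log_5(15625) = 6

The recursion tree depth is log_5(15625) = 6. At each level, the problem size is divided by 5, so it takes 6 divisions to reduce to a base case of size 1. The algorithm makes 4 recursive calls at each level.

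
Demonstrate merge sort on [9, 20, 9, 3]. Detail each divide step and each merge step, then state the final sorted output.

Merge sort trace:

Split: [9, 20, 9, 3] -> [9, 20] and [9, 3]
  Split: [9, 20] -> [9] and [20]
  Merge: [9] + [20] -> [9, 20]
  Split: [9, 3] -> [9] and [3]
  Merge: [9] + [3] -> [3, 9]
Merge: [9, 20] + [3, 9] -> [3, 9, 9, 20]

Final sorted array: [3, 9, 9, 20]

The merge sort proceeds by recursively splitting the array and merging sorted halves.
After all merges, the sorted array is [3, 9, 9, 20].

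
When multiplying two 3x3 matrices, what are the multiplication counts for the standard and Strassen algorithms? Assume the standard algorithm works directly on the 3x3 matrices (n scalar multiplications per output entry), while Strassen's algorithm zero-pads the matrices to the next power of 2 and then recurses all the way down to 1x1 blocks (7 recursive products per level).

Matrix multiplication for 3x3 matrices:

Strassen's algorithm requires power-of-2 dimensions. Pad 3x3 to 4x4 (next power of 2).

Standard algorithm: 3^3 = 27 multiplications
Strassen's algorithm: 7^(log2(4)) = 7^2 = 49 multiplications
Difference: 27 - 49 = -22 (Strassen uses MORE here due to padding overhead — for small or just-over-power-of-2 n, padding can outweigh the per-level savings)

Standard: 27 multiplications (3^3). Strassen: 49 multiplications (7^2, after padding to 4x4). Strassen reduces 8 recursive multiplications to 7 at each level.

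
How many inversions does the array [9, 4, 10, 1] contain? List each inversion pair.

Finding inversions in [9, 4, 10, 1]:

(0, 1): arr[0]=9 > arr[1]=4
(0, 3): arr[0]=9 > arr[3]=1
(1, 3): arr[1]=4 > arr[3]=1
(2, 3): arr[2]=10 > arr[3]=1

Total inversions: 4

The array has 4 inversion(s): (0,1), (0,3), (1,3), (2,3). Each pair (i,j) satisfies i < j and arr[i] > arr[j].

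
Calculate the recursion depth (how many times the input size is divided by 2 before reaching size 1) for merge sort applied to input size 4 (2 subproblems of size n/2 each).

For divide and conquer with division factor 2:

Problem sizes at each level:
Level 0: 4
Level 1: 2
Level 2: 1

The root is level 0 and the size-1 base case is level 2 (the tree spans levels 0 through 2, i.e. 3 levels counting the root), so the depth is the number of divisions: log_2(4) = 2

The recursion tree depth is log_2(4) = 2. At each level, the problem size is divided by 2, so it takes 2 divisions to reduce to a base case of size 1. The algorithm makes 2 recursive calls at each level.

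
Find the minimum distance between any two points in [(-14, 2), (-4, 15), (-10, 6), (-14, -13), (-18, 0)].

Computing all pairwise distances among 5 points:

d((-14, 2), (-4, 15)) = 16.4012
d((-14, 2), (-10, 6)) = 5.6569
d((-14, 2), (-14, -13)) = 15.0
d((-14, 2), (-18, 0)) = 4.4721 <-- minimum
d((-4, 15), (-10, 6)) = 10.8167
d((-4, 15), (-14, -13)) = 29.7321
d((-4, 15), (-18, 0)) = 20.5183
d((-10, 6), (-14, -13)) = 19.4165
d((-10, 6), (-18, 0)) = 10.0
d((-14, -13), (-18, 0)) = 13.6015

Closest pair: (-14, 2) and (-18, 0) with distance 4.4721

The closest pair is (-14, 2) and (-18, 0) with Euclidean distance 4.4721. For 5 points, brute-force pairwise comparison is shown above. For large n, the divide-and-conquer algorithm (sort by x, recurse on halves, check the dividing strip) achieves O(n log n).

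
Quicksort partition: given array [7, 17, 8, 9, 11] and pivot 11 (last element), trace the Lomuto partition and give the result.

Lomuto partition with pivot = 11:

Initial array: [7, 17, 8, 9, 11]

arr[0]=7 <= 11: swap with position 0, array becomes [7, 17, 8, 9, 11]
arr[1]=17 > 11: no swap
arr[2]=8 <= 11: swap with position 1, array becomes [7, 8, 17, 9, 11]
arr[3]=9 <= 11: swap with position 2, array becomes [7, 8, 9, 17, 11]

Place pivot at position 3: [7, 8, 9, 11, 17]
Pivot position: 3

After partitioning with pivot 11, the array becomes [7, 8, 9, 11, 17]. The pivot is placed at index 3. All elements to the left of the pivot are <= 11, and all elements to the right are > 11.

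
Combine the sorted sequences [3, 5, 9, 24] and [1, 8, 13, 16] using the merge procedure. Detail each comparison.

Merging process:

Compare 3 vs 1: take 1 from right. Merged: [1]
Compare 3 vs 8: take 3 from left. Merged: [1, 3]
Compare 5 vs 8: take 5 from left. Merged: [1, 3, 5]
Compare 9 vs 8: take 8 from right. Merged: [1, 3, 5, 8]
Compare 9 vs 13: take 9 from left. Merged: [1, 3, 5, 8, 9]
Compare 24 vs 13: take 13 from right. Merged: [1, 3, 5, 8, 9, 13]
Compare 24 vs 16: take 16 from right. Merged: [1, 3, 5, 8, 9, 13, 16]
Append remaining from left: [24]. Merged: [1, 3, 5, 8, 9, 13, 16, 24]

Final merged array: [1, 3, 5, 8, 9, 13, 16, 24]
Total comparisons: 7

The merged array is [1, 3, 5, 8, 9, 13, 16, 24], requiring 7 comparisons. The merge step runs in O(n) time where n is the total number of elements.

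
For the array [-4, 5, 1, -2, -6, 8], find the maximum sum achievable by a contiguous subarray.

Using Kadane's algorithm on [-4, 5, 1, -2, -6, 8]:

Scanning through the array:
Position 1 (value 5): max_ending_here = 5, max_so_far = 5
Position 2 (value 1): max_ending_here = 6, max_so_far = 6
Position 3 (value -2): max_ending_here = 4, max_so_far = 6
Position 4 (value -6): max_ending_here = -2, max_so_far = 6
Position 5 (value 8): max_ending_here = 8, max_so_far = 8

Maximum subarray: [8]
Maximum sum: 8

The maximum subarray is [8] with sum 8. This subarray runs from index 5 to index 5.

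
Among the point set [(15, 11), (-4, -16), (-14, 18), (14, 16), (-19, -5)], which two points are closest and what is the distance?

Computing all pairwise distances among 5 points:

d((15, 11), (-4, -16)) = 33.0151
d((15, 11), (-14, 18)) = 29.8329
d((15, 11), (14, 16)) = 5.099 <-- minimum
d((15, 11), (-19, -5)) = 37.5766
d((-4, -16), (-14, 18)) = 35.4401
d((-4, -16), (14, 16)) = 36.7151
d((-4, -16), (-19, -5)) = 18.6011
d((-14, 18), (14, 16)) = 28.0713
d((-14, 18), (-19, -5)) = 23.5372
d((14, 16), (-19, -5)) = 39.1152

Closest pair: (15, 11) and (14, 16) with distance 5.099

The closest pair is (15, 11) and (14, 16) with Euclidean distance 5.099. For 5 points, brute-force pairwise comparison is shown above. For large n, the divide-and-conquer algorithm (sort by x, recurse on halves, check the dividing strip) achieves O(n log n).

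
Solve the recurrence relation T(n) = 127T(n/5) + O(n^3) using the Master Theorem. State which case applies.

Master Theorem for T(n) = 127T(n/5) + O(n^3):

a = 127, b = 5, c = 3
log_b(a) = log_5(127) = 3.0099

Case 1: c = 3 < log_5(127) = 3.0099
T(n) = O(n^(log_5 127))

For T(n) = 127T(n/5) + O(n^3): log_5(127) = 3.0099. This is Case 1 of the Master Theorem (c < log_b(a), work dominated by leaves), giving O(n^(log_5 127)).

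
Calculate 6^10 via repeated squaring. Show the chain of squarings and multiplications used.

Computing 6^10 by squaring (build up from 6^1; each line after the first costs one multiplication):

6^1 = 6
6^2 = (6^1)^2 = 6^2 = 36
6^4 = (6^2)^2 = 36^2 = 1296
6^5 = 6 * 6^4 = 6 * 1296 = 7776
6^10 = (6^5)^2 = 7776^2 = 60466176

Result: 60466176
Multiplications needed: 4 (4 lines after 6^1)

6^10 = 60466176. Using exponentiation by squaring, this requires 4 multiplications. The key idea: if the exponent is even, square the half-power; if odd, multiply by the base once.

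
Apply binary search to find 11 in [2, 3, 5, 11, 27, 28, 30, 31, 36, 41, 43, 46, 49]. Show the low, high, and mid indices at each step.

Binary search for 11 in [2, 3, 5, 11, 27, 28, 30, 31, 36, 41, 43, 46, 49]:

lo=0, hi=12, mid=6, arr[mid]=30 -> 30 > 11, search left half
lo=0, hi=5, mid=2, arr[mid]=5 -> 5 < 11, search right half
lo=3, hi=5, mid=4, arr[mid]=27 -> 27 > 11, search left half
lo=3, hi=3, mid=3, arr[mid]=11 -> Found target at index 3!

Binary search finds 11 at index 3 after 4 comparisons. The search repeatedly halves the search space by comparing with the middle element.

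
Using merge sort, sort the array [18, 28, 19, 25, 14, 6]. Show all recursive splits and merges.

Merge sort trace:

Split: [18, 28, 19, 25, 14, 6] -> [18, 28, 19] and [25, 14, 6]
  Split: [18, 28, 19] -> [18] and [28, 19]
    Split: [28, 19] -> [28] and [19]
    Merge: [28] + [19] -> [19, 28]
  Merge: [18] + [19, 28] -> [18, 19, 28]
  Split: [25, 14, 6] -> [25] and [14, 6]
    Split: [14, 6] -> [14] and [6]
    Merge: [14] + [6] -> [6, 14]
  Merge: [25] + [6, 14] -> [6, 14, 25]
Merge: [18, 19, 28] + [6, 14, 25] -> [6, 14, 18, 19, 25, 28]

Final sorted array: [6, 14, 18, 19, 25, 28]

The merge sort proceeds by recursively splitting the array and merging sorted halves.
After all merges, the sorted array is [6, 14, 18, 19, 25, 28].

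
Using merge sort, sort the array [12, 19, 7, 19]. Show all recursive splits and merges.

Merge sort trace:

Split: [12, 19, 7, 19] -> [12, 19] and [7, 19]
  Split: [12, 19] -> [12] and [19]
  Merge: [12] + [19] -> [12, 19]
  Split: [7, 19] -> [7] and [19]
  Merge: [7] + [19] -> [7, 19]
Merge: [12, 19] + [7, 19] -> [7, 12, 19, 19]

Final sorted array: [7, 12, 19, 19]

The merge sort proceeds by recursively splitting the array and merging sorted halves.
After all merges, the sorted array is [7, 12, 19, 19].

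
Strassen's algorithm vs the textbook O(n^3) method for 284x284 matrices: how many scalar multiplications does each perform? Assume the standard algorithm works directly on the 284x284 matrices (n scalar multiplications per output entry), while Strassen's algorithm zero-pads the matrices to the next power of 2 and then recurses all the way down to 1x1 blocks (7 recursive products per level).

Matrix multiplication for 284x284 matrices:

Strassen's algorithm requires power-of-2 dimensions. Pad 284x284 to 512x512 (next power of 2).

Standard algorithm: 284^3 = 22906304 multiplications
Strassen's algorithm: 7^(log2(512)) = 7^9 = 40353607 multiplications
Difference: 22906304 - 40353607 = -17447303 (Strassen uses MORE here due to padding overhead — for small or just-over-power-of-2 n, padding can outweigh the per-level savings)

Standard: 22906304 multiplications (284^3). Strassen: 40353607 multiplications (7^9, after padding to 512x512). Strassen reduces 8 recursive multiplications to 7 at each level.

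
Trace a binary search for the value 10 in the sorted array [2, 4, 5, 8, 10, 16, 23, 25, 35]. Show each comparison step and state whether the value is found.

Binary search for 10 in [2, 4, 5, 8, 10, 16, 23, 25, 35]:

lo=0, hi=8, mid=4, arr[mid]=10 -> Found target at index 4!

Binary search finds 10 at index 4 after 1 comparisons. The search repeatedly halves the search space by comparing with the middle element.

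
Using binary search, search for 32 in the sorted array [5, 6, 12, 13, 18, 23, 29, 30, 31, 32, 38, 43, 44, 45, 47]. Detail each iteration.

Binary search for 32 in [5, 6, 12, 13, 18, 23, 29, 30, 31, 32, 38, 43, 44, 45, 47]:

lo=0, hi=14, mid=7, arr[mid]=30 -> 30 < 32, search right half
lo=8, hi=14, mid=11, arr[mid]=43 -> 43 > 32, search left half
lo=8, hi=10, mid=9, arr[mid]=32 -> Found target at index 9!

Binary search finds 32 at index 9 after 3 comparisons. The search repeatedly halves the search space by comparing with the middle element.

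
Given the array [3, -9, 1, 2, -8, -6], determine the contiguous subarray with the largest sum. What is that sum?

Using Kadane's algorithm on [3, -9, 1, 2, -8, -6]:

Scanning through the array:
Position 1 (value -9): max_ending_here = -6, max_so_far = 3
Position 2 (value 1): max_ending_here = 1, max_so_far = 3
Position 3 (value 2): max_ending_here = 3, max_so_far = 3
Position 4 (value -8): max_ending_here = -5, max_so_far = 3
Position 5 (value -6): max_ending_here = -6, max_so_far = 3

Maximum subarray: [3]
Maximum sum: 3

The maximum subarray is [3] with sum 3. This subarray runs from index 0 to index 0.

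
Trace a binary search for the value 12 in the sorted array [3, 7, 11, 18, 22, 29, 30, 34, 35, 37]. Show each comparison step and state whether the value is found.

Binary search for 12 in [3, 7, 11, 18, 22, 29, 30, 34, 35, 37]:

lo=0, hi=9, mid=4, arr[mid]=22 -> 22 > 12, search left half
lo=0, hi=3, mid=1, arr[mid]=7 -> 7 < 12, search right half
lo=2, hi=3, mid=2, arr[mid]=11 -> 11 < 12, search right half
lo=3, hi=3, mid=3, arr[mid]=18 -> 18 > 12, search left half
lo=3 > hi=2, target 12 not found

Binary search determines that 12 is not in the array after 4 comparisons. The search space was exhausted without finding the target.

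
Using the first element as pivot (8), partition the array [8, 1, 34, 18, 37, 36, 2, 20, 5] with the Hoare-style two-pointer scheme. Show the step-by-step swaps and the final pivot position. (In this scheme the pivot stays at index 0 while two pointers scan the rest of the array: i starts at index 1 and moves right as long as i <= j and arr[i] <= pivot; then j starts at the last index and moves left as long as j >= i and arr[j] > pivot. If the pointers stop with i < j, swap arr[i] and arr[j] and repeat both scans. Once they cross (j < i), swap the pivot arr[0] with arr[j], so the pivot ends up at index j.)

Hoare-style two-pointer partition with pivot = 8:

Initial array: [8, 1, 34, 18, 37, 36, 2, 20, 5]

Pointers start at i = 1, j = 8.
i stops at index 2 (arr[2]=34 > 8), j stops at index 8 (arr[8]=5 <= 8): swap arr[2] and arr[8], array becomes [8, 1, 5, 18, 37, 36, 2, 20, 34]
i stops at index 3 (arr[3]=18 > 8), j stops at index 6 (arr[6]=2 <= 8): swap arr[3] and arr[6], array becomes [8, 1, 5, 2, 37, 36, 18, 20, 34]
i ends at 4, j ends at 3: the pointers have crossed (j < i), so scanning stops.

Swap pivot arr[0] with arr[3] to place pivot at position 3: [2, 1, 5, 8, 37, 36, 18, 20, 34]
Pivot position: 3

After partitioning with pivot 8, the array becomes [2, 1, 5, 8, 37, 36, 18, 20, 34]. The pivot is placed at index 3. All elements to the left of the pivot are <= 8, and all elements to the right are > 8.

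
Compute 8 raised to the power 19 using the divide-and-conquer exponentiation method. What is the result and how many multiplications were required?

Computing 8^19 by squaring (build up from 8^1; each line after the first costs one multiplication):

8^1 = 8
8^2 = (8^1)^2 = 8^2 = 64
8^4 = (8^2)^2 = 64^2 = 4096
8^8 = (8^4)^2 = 4096^2 = 16777216
8^9 = 8 * 8^8 = 8 * 16777216 = 134217728
8^18 = (8^9)^2 = 134217728^2 = 18014398509481984
8^19 = 8 * 8^18 = 8 * 18014398509481984 = 144115188075855872

Result: 144115188075855872
Multiplications needed: 6 (6 lines after 8^1)

8^19 = 144115188075855872. Using exponentiation by squaring, this requires 6 multiplications. The key idea: if the exponent is even, square the half-power; if odd, multiply by the base once.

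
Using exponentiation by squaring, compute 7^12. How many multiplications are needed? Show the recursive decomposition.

Computing 7^12 by squaring (build up from 7^1; each line after the first costs one multiplication):

7^1 = 7
7^2 = (7^1)^2 = 7^2 = 49
7^3 = 7 * 7^2 = 7 * 49 = 343
7^6 = (7^3)^2 = 343^2 = 117649
7^12 = (7^6)^2 = 117649^2 = 13841287201

Result: 13841287201
Multiplications needed: 4 (4 lines after 7^1)

7^12 = 13841287201. Using exponentiation by squaring, this requires 4 multiplications. The key idea: if the exponent is even, square the half-power; if odd, multiply by the base once.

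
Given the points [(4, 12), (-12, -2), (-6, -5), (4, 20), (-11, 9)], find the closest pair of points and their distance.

Computing all pairwise distances among 5 points:

d((4, 12), (-12, -2)) = 21.2603
d((4, 12), (-6, -5)) = 19.7231
d((4, 12), (4, 20)) = 8.0
d((4, 12), (-11, 9)) = 15.2971
d((-12, -2), (-6, -5)) = 6.7082 <-- minimum
d((-12, -2), (4, 20)) = 27.2029
d((-12, -2), (-11, 9)) = 11.0454
d((-6, -5), (4, 20)) = 26.9258
d((-6, -5), (-11, 9)) = 14.8661
d((4, 20), (-11, 9)) = 18.6011

Closest pair: (-12, -2) and (-6, -5) with distance 6.7082

The closest pair is (-12, -2) and (-6, -5) with Euclidean distance 6.7082. For 5 points, brute-force pairwise comparison is shown above. For large n, the divide-and-conquer algorithm (sort by x, recurse on halves, check the dividing strip) achieves O(n log n).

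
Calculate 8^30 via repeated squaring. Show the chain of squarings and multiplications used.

Computing 8^30 by squaring (build up from 8^1; each line after the first costs one multiplication):

8^1 = 8
8^2 = (8^1)^2 = 8^2 = 64
8^3 = 8 * 8^2 = 8 * 64 = 512
8^6 = (8^3)^2 = 512^2 = 262144
8^7 = 8 * 8^6 = 8 * 262144 = 2097152
8^14 = (8^7)^2 = 2097152^2 = 4398046511104
8^15 = 8 * 8^14 = 8 * 4398046511104 = 35184372088832
8^30 = (8^15)^2 = 35184372088832^2 = 1237940039285380274899124224

Result: 1237940039285380274899124224
Multiplications needed: 7 (7 lines after 8^1)

8^30 = 1237940039285380274899124224. Using exponentiation by squaring, this requires 7 multiplications. The key idea: if the exponent is even, square the half-power; if odd, multiply by the base once.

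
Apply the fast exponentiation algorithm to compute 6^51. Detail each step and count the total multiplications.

Computing 6^51 by squaring (build up from 6^1; each line after the first costs one multiplication):

6^1 = 6
6^2 = (6^1)^2 = 6^2 = 36
6^3 = 6 * 6^2 = 6 * 36 = 216
6^6 = (6^3)^2 = 216^2 = 46656
6^12 = (6^6)^2 = 46656^2 = 2176782336
6^24 = (6^12)^2 = 2176782336^2 = 4738381338321616896
6^25 = 6 * 6^24 = 6 * 4738381338321616896 = 28430288029929701376
6^50 = (6^25)^2 = 28430288029929701376^2 = 808281277464764060643139600456536293376
6^51 = 6 * 6^50 = 6 * 808281277464764060643139600456536293376 = 4849687664788584363858837602739217760256

Result: 4849687664788584363858837602739217760256
Multiplications needed: 8 (8 lines after 6^1)

6^51 = 4849687664788584363858837602739217760256. Using exponentiation by squaring, this requires 8 multiplications. The key idea: if the exponent is even, square the half-power; if odd, multiply by the base once.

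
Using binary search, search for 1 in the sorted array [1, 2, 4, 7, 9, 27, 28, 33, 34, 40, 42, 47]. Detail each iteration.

Binary search for 1 in [1, 2, 4, 7, 9, 27, 28, 33, 34, 40, 42, 47]:

lo=0, hi=11, mid=5, arr[mid]=27 -> 27 > 1, search left half
lo=0, hi=4, mid=2, arr[mid]=4 -> 4 > 1, search left half
lo=0, hi=1, mid=0, arr[mid]=1 -> Found target at index 0!

Binary search finds 1 at index 0 after 3 comparisons. The search repeatedly halves the search space by comparing with the middle element.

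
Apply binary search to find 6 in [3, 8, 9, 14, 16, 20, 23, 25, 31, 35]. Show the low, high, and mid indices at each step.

Binary search for 6 in [3, 8, 9, 14, 16, 20, 23, 25, 31, 35]:

lo=0, hi=9, mid=4, arr[mid]=16 -> 16 > 6, search left half
lo=0, hi=3, mid=1, arr[mid]=8 -> 8 > 6, search left half
lo=0, hi=0, mid=0, arr[mid]=3 -> 3 < 6, search right half
lo=1 > hi=0, target 6 not found

Binary search determines that 6 is not in the array after 3 comparisons. The search space was exhausted without finding the target.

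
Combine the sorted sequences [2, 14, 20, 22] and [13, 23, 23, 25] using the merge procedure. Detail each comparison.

Merging process:

Compare 2 vs 13: take 2 from left. Merged: [2]
Compare 14 vs 13: take 13 from right. Merged: [2, 13]
Compare 14 vs 23: take 14 from left. Merged: [2, 13, 14]
Compare 20 vs 23: take 20 from left. Merged: [2, 13, 14, 20]
Compare 22 vs 23: take 22 from left. Merged: [2, 13, 14, 20, 22]
Append remaining from right: [23, 23, 25]. Merged: [2, 13, 14, 20, 22, 23, 23, 25]

Final merged array: [2, 13, 14, 20, 22, 23, 23, 25]
Total comparisons: 5

The merged array is [2, 13, 14, 20, 22, 23, 23, 25], requiring 5 comparisons. The merge step runs in O(n) time where n is the total number of elements.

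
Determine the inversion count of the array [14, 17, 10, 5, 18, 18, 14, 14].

Finding inversions in [14, 17, 10, 5, 18, 18, 14, 14]:

(0, 2): arr[0]=14 > arr[2]=10
(0, 3): arr[0]=14 > arr[3]=5
(1, 2): arr[1]=17 > arr[2]=10
(1, 3): arr[1]=17 > arr[3]=5
(1, 6): arr[1]=17 > arr[6]=14
(1, 7): arr[1]=17 > arr[7]=14
(2, 3): arr[2]=10 > arr[3]=5
(4, 6): arr[4]=18 > arr[6]=14
(4, 7): arr[4]=18 > arr[7]=14
(5, 6): arr[5]=18 > arr[6]=14
(5, 7): arr[5]=18 > arr[7]=14

Total inversions: 11

The array has 11 inversion(s): (0,2), (0,3), (1,2), (1,3), (1,6), (1,7), (2,3), (4,6), (4,7), (5,6), (5,7). Each pair (i,j) satisfies i < j and arr[i] > arr[j].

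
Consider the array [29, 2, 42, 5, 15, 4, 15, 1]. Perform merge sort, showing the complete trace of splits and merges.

Merge sort trace:

Split: [29, 2, 42, 5, 15, 4, 15, 1] -> [29, 2, 42, 5] and [15, 4, 15, 1]
  Split: [29, 2, 42, 5] -> [29, 2] and [42, 5]
    Split: [29, 2] -> [29] and [2]
    Merge: [29] + [2] -> [2, 29]
    Split: [42, 5] -> [42] and [5]
    Merge: [42] + [5] -> [5, 42]
  Merge: [2, 29] + [5, 42] -> [2, 5, 29, 42]
  Split: [15, 4, 15, 1] -> [15, 4] and [15, 1]
    Split: [15, 4] -> [15] and [4]
    Merge: [15] + [4] -> [4, 15]
    Split: [15, 1] -> [15] and [1]
    Merge: [15] + [1] -> [1, 15]
  Merge: [4, 15] + [1, 15] -> [1, 4, 15, 15]
Merge: [2, 5, 29, 42] + [1, 4, 15, 15] -> [1, 2, 4, 5, 15, 15, 29, 42]

Final sorted array: [1, 2, 4, 5, 15, 15, 29, 42]

The merge sort proceeds by recursively splitting the array and merging sorted halves.
After all merges, the sorted array is [1, 2, 4, 5, 15, 15, 29, 42].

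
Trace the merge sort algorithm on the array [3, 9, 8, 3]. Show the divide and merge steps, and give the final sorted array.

Merge sort trace:

Split: [3, 9, 8, 3] -> [3, 9] and [8, 3]
  Split: [3, 9] -> [3] and [9]
  Merge: [3] + [9] -> [3, 9]
  Split: [8, 3] -> [8] and [3]
  Merge: [8] + [3] -> [3, 8]
Merge: [3, 9] + [3, 8] -> [3, 3, 8, 9]

Final sorted array: [3, 3, 8, 9]

The merge sort proceeds by recursively splitting the array and merging sorted halves.
After all merges, the sorted array is [3, 3, 8, 9].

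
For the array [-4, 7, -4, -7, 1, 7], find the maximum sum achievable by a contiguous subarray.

Using Kadane's algorithm on [-4, 7, -4, -7, 1, 7]:

Scanning through the array:
Position 1 (value 7): max_ending_here = 7, max_so_far = 7
Position 2 (value -4): max_ending_here = 3, max_so_far = 7
Position 3 (value -7): max_ending_here = -4, max_so_far = 7
Position 4 (value 1): max_ending_here = 1, max_so_far = 7
Position 5 (value 7): max_ending_here = 8, max_so_far = 8

Maximum subarray: [1, 7]
Maximum sum: 8

The maximum subarray is [1, 7] with sum 8. This subarray runs from index 4 to index 5.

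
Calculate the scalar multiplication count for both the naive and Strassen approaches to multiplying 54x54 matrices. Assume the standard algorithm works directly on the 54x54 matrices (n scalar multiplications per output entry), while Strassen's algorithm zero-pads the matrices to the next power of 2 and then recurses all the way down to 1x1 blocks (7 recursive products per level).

Matrix multiplication for 54x54 matrices:

Strassen's algorithm requires power-of-2 dimensions. Pad 54x54 to 64x64 (next power of 2).

Standard algorithm: 54^3 = 157464 multiplications
Strassen's algorithm: 7^(log2(64)) = 7^6 = 117649 multiplications
Savings: 157464 - 117649 = 39815 multiplications

Standard: 157464 multiplications (54^3). Strassen: 117649 multiplications (7^6, after padding to 64x64). Strassen reduces 8 recursive multiplications to 7 at each level.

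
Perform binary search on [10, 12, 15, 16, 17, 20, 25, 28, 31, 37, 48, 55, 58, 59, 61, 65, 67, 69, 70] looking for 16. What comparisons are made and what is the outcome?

Binary search for 16 in [10, 12, 15, 16, 17, 20, 25, 28, 31, 37, 48, 55, 58, 59, 61, 65, 67, 69, 70]:

lo=0, hi=18, mid=9, arr[mid]=37 -> 37 > 16, search left half
lo=0, hi=8, mid=4, arr[mid]=17 -> 17 > 16, search left half
lo=0, hi=3, mid=1, arr[mid]=12 -> 12 < 16, search right half
lo=2, hi=3, mid=2, arr[mid]=15 -> 15 < 16, search right half
lo=3, hi=3, mid=3, arr[mid]=16 -> Found target at index 3!

Binary search finds 16 at index 3 after 5 comparisons. The search repeatedly halves the search space by comparing with the middle element.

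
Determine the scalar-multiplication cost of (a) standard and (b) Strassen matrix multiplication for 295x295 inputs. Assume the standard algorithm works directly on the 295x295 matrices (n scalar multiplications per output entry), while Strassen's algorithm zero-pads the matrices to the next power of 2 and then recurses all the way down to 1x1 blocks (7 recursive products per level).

Matrix multiplication for 295x295 matrices:

Strassen's algorithm requires power-of-2 dimensions. Pad 295x295 to 512x512 (next power of 2).

Standard algorithm: 295^3 = 25672375 multiplications
Strassen's algorithm: 7^(log2(512)) = 7^9 = 40353607 multiplications
Difference: 25672375 - 40353607 = -14681232 (Strassen uses MORE here due to padding overhead — for small or just-over-power-of-2 n, padding can outweigh the per-level savings)

Standard: 25672375 multiplications (295^3). Strassen: 40353607 multiplications (7^9, after padding to 512x512). Strassen reduces 8 recursive multiplications to 7 at each level.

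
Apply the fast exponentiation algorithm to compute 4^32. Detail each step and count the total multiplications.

Computing 4^32 by squaring (build up from 4^1; each line after the first costs one multiplication):

4^1 = 4
4^2 = (4^1)^2 = 4^2 = 16
4^4 = (4^2)^2 = 16^2 = 256
4^8 = (4^4)^2 = 256^2 = 65536
4^16 = (4^8)^2 = 65536^2 = 4294967296
4^32 = (4^16)^2 = 4294967296^2 = 18446744073709551616

Result: 18446744073709551616
Multiplications needed: 5 (5 lines after 4^1)

4^32 = 18446744073709551616. Using exponentiation by squaring, this requires 5 multiplications. The key idea: if the exponent is even, square the half-power; if odd, multiply by the base once.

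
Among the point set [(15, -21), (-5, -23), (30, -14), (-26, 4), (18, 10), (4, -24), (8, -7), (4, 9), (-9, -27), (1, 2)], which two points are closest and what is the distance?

Computing all pairwise distances among 10 points:

d((15, -21), (-5, -23)) = 20.0998
d((15, -21), (30, -14)) = 16.5529
d((15, -21), (-26, 4)) = 48.0208
d((15, -21), (18, 10)) = 31.1448
d((15, -21), (4, -24)) = 11.4018
d((15, -21), (8, -7)) = 15.6525
d((15, -21), (4, 9)) = 31.9531
d((15, -21), (-9, -27)) = 24.7386
d((15, -21), (1, 2)) = 26.9258
d((-5, -23), (30, -14)) = 36.1386
d((-5, -23), (-26, 4)) = 34.2053
d((-5, -23), (18, 10)) = 40.2244
d((-5, -23), (4, -24)) = 9.0554
d((-5, -23), (8, -7)) = 20.6155
d((-5, -23), (4, 9)) = 33.2415
d((-5, -23), (-9, -27)) = 5.6569 <-- minimum
d((-5, -23), (1, 2)) = 25.7099
d((30, -14), (-26, 4)) = 58.8218
d((30, -14), (18, 10)) = 26.8328
d((30, -14), (4, -24)) = 27.8568
d((30, -14), (8, -7)) = 23.0868
d((30, -14), (4, 9)) = 34.7131
d((30, -14), (-9, -27)) = 41.1096
d((30, -14), (1, 2)) = 33.121
d((-26, 4), (18, 10)) = 44.4072
d((-26, 4), (4, -24)) = 41.0366
d((-26, 4), (8, -7)) = 35.7351
d((-26, 4), (4, 9)) = 30.4138
d((-26, 4), (-9, -27)) = 35.3553
d((-26, 4), (1, 2)) = 27.074
d((18, 10), (4, -24)) = 36.7696
d((18, 10), (8, -7)) = 19.7231
d((18, 10), (4, 9)) = 14.0357
d((18, 10), (-9, -27)) = 45.8039
d((18, 10), (1, 2)) = 18.7883
d((4, -24), (8, -7)) = 17.4642
d((4, -24), (4, 9)) = 33.0
d((4, -24), (-9, -27)) = 13.3417
d((4, -24), (1, 2)) = 26.1725
d((8, -7), (4, 9)) = 16.4924
d((8, -7), (-9, -27)) = 26.2488
d((8, -7), (1, 2)) = 11.4018
d((4, 9), (-9, -27)) = 38.2753
d((4, 9), (1, 2)) = 7.6158
d((-9, -27), (1, 2)) = 30.6757

Closest pair: (-5, -23) and (-9, -27) with distance 5.6569

The closest pair is (-5, -23) and (-9, -27) with Euclidean distance 5.6569. For 10 points, brute-force pairwise comparison is shown above. For large n, the divide-and-conquer algorithm (sort by x, recurse on halves, check the dividing strip) achieves O(n log n).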